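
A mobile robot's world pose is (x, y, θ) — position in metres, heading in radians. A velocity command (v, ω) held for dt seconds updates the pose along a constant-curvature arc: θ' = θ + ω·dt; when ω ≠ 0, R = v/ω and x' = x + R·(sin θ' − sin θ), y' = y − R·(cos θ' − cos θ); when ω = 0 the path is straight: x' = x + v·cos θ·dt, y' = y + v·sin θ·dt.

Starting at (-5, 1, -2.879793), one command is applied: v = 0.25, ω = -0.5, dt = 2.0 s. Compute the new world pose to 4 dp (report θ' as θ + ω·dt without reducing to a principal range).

θ' = -2.8798 + -0.5·2.0 = -3.8798
R = v/ω = 0.25/-0.5 = -0.5000
x' = -5 + -0.5000·(sin -3.8798 − sin -2.8798) = -5.4659
y' = 1 − -0.5000·(cos -3.8798 − cos -2.8798) = 1.1131

(-5.4659, 1.1131, -3.8798)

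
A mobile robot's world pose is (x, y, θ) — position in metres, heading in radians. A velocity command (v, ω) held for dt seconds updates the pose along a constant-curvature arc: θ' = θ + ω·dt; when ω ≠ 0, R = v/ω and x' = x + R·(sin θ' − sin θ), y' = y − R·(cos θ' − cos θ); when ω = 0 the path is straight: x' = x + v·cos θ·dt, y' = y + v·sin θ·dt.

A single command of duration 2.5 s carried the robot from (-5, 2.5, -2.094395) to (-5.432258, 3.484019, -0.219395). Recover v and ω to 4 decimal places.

v = -0.5000, ω = 0.7500

Δθ = -0.219395 − -2.094395 = 1.875000
ω = Δθ/dt = 1.875000/2.5 = 0.7500
R = −Δy/(cos θ' − cos θ) = -0.6667
v = R·ω = -0.6667·0.7500 = -0.5000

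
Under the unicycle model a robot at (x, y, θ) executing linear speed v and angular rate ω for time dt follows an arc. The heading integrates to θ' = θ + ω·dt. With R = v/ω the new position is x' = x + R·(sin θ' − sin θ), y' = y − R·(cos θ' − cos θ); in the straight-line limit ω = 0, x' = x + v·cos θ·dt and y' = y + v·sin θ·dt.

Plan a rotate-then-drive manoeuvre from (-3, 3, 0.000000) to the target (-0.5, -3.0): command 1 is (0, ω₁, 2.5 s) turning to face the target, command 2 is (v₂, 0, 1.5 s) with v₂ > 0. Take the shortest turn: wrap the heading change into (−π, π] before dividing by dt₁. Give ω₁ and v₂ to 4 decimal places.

heading to target = atan2(-3−3, -0.5−-3) = -1.1760
Δθ = wrap(-1.1760 − 0.0000) = -1.1760; ω₁ = Δθ/dt₁ = -0.4704
distance = √((-0.5−-3)² + (-3−3)²) = 6.5000; v₂ = distance/dt₂ = 4.3333

ω₁ = -0.4704, v₂ = 4.3333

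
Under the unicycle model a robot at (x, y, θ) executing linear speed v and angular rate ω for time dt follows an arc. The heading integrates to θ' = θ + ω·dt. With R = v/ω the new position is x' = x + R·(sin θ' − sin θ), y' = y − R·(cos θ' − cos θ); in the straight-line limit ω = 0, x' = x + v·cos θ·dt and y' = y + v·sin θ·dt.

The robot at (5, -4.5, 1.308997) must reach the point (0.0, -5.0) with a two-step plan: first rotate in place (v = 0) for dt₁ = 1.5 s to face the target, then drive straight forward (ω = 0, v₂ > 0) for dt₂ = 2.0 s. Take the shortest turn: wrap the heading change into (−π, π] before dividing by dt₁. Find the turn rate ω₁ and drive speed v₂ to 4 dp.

heading to target = atan2(-5−-4.5, 0−5) = -3.0419
Δθ = wrap(-3.0419 − 1.3090) = 1.9323; ω₁ = Δθ/dt₁ = 1.2882
distance = √((0−5)² + (-5−-4.5)²) = 5.0249; v₂ = distance/dt₂ = 2.5125

ω₁ = 1.2882, v₂ = 2.5125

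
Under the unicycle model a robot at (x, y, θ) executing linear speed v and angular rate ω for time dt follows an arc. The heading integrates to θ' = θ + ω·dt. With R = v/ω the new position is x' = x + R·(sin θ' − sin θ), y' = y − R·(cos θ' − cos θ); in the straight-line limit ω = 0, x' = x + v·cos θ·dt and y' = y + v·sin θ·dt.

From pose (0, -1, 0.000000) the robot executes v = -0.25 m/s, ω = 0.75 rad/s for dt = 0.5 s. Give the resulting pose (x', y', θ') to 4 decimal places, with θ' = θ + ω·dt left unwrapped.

θ' = 0.0000 + 0.75·0.5 = 0.3750
R = v/ω = -0.25/0.75 = -0.3333
x' = 0 + -0.3333·(sin 0.3750 − sin 0.0000) = -0.1221
y' = -1 − -0.3333·(cos 0.3750 − cos 0.0000) = -1.0232

(-0.1221, -1.0232, 0.3750)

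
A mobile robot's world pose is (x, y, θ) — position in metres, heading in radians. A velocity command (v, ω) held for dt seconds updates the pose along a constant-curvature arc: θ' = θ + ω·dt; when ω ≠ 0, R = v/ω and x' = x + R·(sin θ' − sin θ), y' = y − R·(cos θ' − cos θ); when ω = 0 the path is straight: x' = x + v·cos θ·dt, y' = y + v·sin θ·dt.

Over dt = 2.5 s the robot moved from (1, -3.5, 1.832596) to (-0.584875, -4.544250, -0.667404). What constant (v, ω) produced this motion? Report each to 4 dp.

Δθ = -0.667404 − 1.832596 = -2.500000
ω = Δθ/dt = -2.500000/2.5 = -1.0000
R = Δx/(sin θ' − sin θ) = 1.0000
v = R·ω = 1.0000·-1.0000 = -1.0000

v = -1.0000, ω = -1.0000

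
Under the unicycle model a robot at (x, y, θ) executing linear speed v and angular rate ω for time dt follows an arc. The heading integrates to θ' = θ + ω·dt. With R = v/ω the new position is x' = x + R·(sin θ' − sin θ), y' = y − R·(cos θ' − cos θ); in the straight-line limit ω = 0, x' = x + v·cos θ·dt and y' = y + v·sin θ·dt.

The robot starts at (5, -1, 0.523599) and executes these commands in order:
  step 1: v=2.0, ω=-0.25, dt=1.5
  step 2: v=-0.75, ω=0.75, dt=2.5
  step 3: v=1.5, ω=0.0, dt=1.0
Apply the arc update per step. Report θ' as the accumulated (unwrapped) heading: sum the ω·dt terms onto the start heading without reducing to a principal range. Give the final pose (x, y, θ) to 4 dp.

(6.4082, -0.0940, 2.0236)

step 1: θ'=0.1486 (R=-8.0000) → pose (7.8156, -0.0164, 0.1486)
step 2: θ'=2.0236 (R=-1.0000) → pose (7.0644, -1.4428, 2.0236)
step 3: θ'=2.0236 (straight) → pose (6.4082, -0.0940, 2.0236)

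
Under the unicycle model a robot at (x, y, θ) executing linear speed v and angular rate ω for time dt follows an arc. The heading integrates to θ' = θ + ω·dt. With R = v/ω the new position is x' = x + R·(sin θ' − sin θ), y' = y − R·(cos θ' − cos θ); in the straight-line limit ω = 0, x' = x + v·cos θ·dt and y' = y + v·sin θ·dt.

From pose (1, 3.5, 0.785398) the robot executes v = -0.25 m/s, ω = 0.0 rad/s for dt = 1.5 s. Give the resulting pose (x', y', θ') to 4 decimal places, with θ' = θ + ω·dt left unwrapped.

(0.7348, 3.2348, 0.7854)

θ' = 0.7854 + 0.0·1.5 = 0.7854
ω = 0 → straight: x' = 1 + -0.25·cos(0.7854)·1.5 = 0.7348
y' = 3.5 + -0.25·sin(0.7854)·1.5 = 3.2348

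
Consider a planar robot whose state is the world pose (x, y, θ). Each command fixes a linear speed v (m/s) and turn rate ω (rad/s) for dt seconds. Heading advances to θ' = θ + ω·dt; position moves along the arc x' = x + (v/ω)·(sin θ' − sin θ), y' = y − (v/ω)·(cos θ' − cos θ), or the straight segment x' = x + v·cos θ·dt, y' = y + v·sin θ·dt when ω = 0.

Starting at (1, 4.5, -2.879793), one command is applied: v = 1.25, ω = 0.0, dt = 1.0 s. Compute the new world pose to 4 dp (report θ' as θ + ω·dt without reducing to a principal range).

(-0.2074, 4.1765, -2.8798)

θ' = -2.8798 + 0.0·1.0 = -2.8798
ω = 0 → straight: x' = 1 + 1.25·cos(-2.8798)·1.0 = -0.2074
y' = 4.5 + 1.25·sin(-2.8798)·1.0 = 4.1765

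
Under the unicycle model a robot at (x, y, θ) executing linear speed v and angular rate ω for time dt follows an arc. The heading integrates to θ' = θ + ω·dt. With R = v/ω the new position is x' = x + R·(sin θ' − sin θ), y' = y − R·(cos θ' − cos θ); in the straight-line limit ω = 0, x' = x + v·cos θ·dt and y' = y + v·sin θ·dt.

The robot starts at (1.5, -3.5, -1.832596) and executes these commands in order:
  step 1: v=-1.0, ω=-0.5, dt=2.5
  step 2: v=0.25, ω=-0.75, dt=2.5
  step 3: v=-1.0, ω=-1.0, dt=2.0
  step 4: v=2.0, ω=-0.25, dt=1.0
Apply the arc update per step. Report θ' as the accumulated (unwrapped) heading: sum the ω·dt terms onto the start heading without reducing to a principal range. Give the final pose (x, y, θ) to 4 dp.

(2.7670, -3.5759, -7.2076)

step 1: θ'=-3.0826 (R=2.0000) → pose (3.3139, -2.0211, -3.0826)
step 2: θ'=-4.9576 (R=-0.3333) → pose (2.9709, -1.6074, -4.9576)
step 3: θ'=-6.9576 (R=1.0000) → pose (1.3764, -2.1458, -6.9576)
step 4: θ'=-7.2076 (R=-8.0000) → pose (2.7670, -3.5759, -7.2076)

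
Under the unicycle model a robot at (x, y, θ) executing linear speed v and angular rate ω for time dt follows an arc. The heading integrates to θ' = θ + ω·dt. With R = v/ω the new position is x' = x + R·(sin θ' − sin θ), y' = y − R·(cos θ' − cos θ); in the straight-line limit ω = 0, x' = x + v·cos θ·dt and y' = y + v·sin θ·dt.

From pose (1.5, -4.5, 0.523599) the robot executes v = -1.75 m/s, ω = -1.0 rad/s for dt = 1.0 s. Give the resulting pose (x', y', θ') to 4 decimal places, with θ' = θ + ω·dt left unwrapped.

(-0.1775, -4.5396, -0.4764)

θ' = 0.5236 + -1.0·1.0 = -0.4764
R = v/ω = -1.75/-1.0 = 1.7500
x' = 1.5 + 1.7500·(sin -0.4764 − sin 0.5236) = -0.1775
y' = -4.5 − 1.7500·(cos -0.4764 − cos 0.5236) = -4.5396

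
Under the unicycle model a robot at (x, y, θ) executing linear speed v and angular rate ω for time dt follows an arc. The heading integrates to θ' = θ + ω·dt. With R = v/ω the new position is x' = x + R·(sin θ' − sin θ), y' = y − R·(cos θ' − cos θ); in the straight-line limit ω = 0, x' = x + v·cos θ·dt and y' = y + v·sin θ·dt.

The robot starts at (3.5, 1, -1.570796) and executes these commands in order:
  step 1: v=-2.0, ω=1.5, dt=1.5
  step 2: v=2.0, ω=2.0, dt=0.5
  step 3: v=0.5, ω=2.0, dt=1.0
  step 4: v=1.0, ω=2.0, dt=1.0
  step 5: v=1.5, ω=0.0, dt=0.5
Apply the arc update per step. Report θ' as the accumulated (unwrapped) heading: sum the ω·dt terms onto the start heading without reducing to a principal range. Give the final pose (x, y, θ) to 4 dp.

(1.9079, 1.8444, 5.6792)

step 1: θ'=0.6792 (R=-1.3333) → pose (1.3291, 2.0374, 0.6792)
step 2: θ'=1.6792 (R=1.0000) → pose (1.6951, 2.9237, 1.6792)
step 3: θ'=3.6792 (R=0.2500) → pose (1.3185, 3.1114, 3.6792)
step 4: θ'=5.6792 (R=0.5000) → pose (1.2906, 2.2704, 5.6792)
step 5: θ'=5.6792 (straight) → pose (1.9079, 1.8444, 5.6792)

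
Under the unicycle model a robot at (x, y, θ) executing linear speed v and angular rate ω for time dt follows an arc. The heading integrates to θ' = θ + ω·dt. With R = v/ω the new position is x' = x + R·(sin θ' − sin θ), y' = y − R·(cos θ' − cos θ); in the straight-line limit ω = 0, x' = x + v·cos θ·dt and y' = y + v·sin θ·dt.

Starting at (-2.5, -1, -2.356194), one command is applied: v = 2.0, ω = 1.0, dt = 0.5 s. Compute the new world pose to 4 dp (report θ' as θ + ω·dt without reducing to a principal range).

θ' = -2.3562 + 1.0·0.5 = -1.8562
R = v/ω = 2.0/1.0 = 2.0000
x' = -2.5 + 2.0000·(sin -1.8562 − sin -2.3562) = -3.0049
y' = -1 − 2.0000·(cos -1.8562 − cos -2.3562) = -1.8511

(-3.0049, -1.8511, -1.8562)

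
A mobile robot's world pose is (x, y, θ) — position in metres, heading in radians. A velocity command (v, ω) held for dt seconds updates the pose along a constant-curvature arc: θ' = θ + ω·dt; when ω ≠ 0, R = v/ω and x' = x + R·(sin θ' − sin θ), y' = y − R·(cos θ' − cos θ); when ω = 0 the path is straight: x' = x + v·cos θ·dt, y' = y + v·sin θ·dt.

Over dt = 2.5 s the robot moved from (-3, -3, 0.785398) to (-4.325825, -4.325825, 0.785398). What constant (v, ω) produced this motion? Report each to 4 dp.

Δθ = 0.785398 − 0.785398 = 0.000000
ω = Δθ/dt = 0.000000/2.5 = 0.0000
ω = 0 → v = (Δx·cos θ + Δy·sin θ)/dt = -0.7500

v = -0.7500, ω = 0.0000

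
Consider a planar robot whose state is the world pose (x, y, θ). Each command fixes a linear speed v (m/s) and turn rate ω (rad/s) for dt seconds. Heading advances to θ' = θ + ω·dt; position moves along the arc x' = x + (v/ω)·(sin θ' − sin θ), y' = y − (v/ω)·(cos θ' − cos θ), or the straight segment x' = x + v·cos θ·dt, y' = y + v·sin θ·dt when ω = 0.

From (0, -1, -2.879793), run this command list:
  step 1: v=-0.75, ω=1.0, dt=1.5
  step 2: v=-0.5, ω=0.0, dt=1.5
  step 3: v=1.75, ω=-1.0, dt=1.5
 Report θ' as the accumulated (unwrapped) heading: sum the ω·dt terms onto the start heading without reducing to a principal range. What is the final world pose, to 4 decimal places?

step 1: θ'=-1.3798 (R=-0.7500) → pose (0.5422, -0.1332, -1.3798)
step 2: θ'=-1.3798 (straight) → pose (0.3999, 0.6032, -1.3798)
step 3: θ'=-2.8798 (R=-1.7500) → pose (-0.8654, -1.4194, -2.8798)

(-0.8654, -1.4194, -2.8798)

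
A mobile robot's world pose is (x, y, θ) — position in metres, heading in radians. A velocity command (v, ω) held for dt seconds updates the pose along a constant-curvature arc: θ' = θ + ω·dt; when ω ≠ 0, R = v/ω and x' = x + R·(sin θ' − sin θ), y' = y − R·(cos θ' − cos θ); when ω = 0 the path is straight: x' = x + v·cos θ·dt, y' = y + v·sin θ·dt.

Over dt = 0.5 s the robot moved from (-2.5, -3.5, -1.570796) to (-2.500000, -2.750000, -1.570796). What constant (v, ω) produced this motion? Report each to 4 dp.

Δθ = -1.570796 − -1.570796 = 0.000000
ω = Δθ/dt = 0.000000/0.5 = 0.0000
ω = 0 → v = (Δx·cos θ + Δy·sin θ)/dt = -1.5000

v = -1.5000, ω = 0.0000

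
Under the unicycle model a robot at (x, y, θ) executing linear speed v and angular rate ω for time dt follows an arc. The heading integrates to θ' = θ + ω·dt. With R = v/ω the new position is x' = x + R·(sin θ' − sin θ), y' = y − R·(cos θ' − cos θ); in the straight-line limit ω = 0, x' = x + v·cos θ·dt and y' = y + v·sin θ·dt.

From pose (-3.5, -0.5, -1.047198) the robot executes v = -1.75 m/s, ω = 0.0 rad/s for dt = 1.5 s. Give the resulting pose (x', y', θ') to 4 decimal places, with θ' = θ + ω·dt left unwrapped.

θ' = -1.0472 + 0.0·1.5 = -1.0472
ω = 0 → straight: x' = -3.5 + -1.75·cos(-1.0472)·1.5 = -4.8125
y' = -0.5 + -1.75·sin(-1.0472)·1.5 = 1.7733

(-4.8125, 1.7733, -1.0472)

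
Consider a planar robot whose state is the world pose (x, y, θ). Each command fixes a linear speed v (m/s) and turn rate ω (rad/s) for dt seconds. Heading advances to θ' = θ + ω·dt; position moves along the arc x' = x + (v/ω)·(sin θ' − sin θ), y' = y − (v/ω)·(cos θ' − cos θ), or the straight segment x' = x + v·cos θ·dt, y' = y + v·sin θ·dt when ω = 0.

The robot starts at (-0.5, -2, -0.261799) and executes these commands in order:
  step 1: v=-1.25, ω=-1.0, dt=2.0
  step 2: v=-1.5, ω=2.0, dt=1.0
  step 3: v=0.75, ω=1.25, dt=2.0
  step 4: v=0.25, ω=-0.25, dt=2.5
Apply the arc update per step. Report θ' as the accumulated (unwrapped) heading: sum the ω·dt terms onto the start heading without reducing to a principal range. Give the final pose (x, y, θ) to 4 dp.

step 1: θ'=-2.2618 (R=1.2500) → pose (-1.1397, 0.0040, -2.2618)
step 2: θ'=-0.2618 (R=-0.7500) → pose (-1.5236, 1.2065, -0.2618)
step 3: θ'=2.2382 (R=0.6000) → pose (-0.8970, 2.1574, 2.2382)
step 4: θ'=1.6132 (R=-1.0000) → pose (-1.1107, 2.7340, 1.6132)

(-1.1107, 2.7340, 1.6132)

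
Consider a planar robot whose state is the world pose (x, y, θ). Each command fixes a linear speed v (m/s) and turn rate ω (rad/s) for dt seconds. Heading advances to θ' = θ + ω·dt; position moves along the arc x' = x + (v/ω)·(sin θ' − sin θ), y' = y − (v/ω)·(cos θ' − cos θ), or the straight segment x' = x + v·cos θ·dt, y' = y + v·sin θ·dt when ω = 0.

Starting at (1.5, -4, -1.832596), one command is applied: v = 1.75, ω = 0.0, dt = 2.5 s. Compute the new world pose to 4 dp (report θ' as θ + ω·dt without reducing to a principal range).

θ' = -1.8326 + 0.0·2.5 = -1.8326
ω = 0 → straight: x' = 1.5 + 1.75·cos(-1.8326)·2.5 = 0.3677
y' = -4 + 1.75·sin(-1.8326)·2.5 = -8.2259

(0.3677, -8.2259, -1.8326)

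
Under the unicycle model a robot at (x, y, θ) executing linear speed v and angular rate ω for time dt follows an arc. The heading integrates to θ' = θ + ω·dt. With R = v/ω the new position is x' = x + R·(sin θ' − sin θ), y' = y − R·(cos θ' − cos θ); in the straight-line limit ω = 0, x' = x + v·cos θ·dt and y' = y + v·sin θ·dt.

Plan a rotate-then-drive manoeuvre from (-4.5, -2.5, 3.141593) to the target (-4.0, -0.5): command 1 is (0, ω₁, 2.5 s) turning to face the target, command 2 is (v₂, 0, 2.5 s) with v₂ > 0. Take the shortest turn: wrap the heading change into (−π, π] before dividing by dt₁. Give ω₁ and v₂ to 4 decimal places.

ω₁ = -0.7263, v₂ = 0.8246

heading to target = atan2(-0.5−-2.5, -4−-4.5) = 1.3258
Δθ = wrap(1.3258 − 3.1416) = -1.8158; ω₁ = Δθ/dt₁ = -0.7263
distance = √((-4−-4.5)² + (-0.5−-2.5)²) = 2.0616; v₂ = distance/dt₂ = 0.8246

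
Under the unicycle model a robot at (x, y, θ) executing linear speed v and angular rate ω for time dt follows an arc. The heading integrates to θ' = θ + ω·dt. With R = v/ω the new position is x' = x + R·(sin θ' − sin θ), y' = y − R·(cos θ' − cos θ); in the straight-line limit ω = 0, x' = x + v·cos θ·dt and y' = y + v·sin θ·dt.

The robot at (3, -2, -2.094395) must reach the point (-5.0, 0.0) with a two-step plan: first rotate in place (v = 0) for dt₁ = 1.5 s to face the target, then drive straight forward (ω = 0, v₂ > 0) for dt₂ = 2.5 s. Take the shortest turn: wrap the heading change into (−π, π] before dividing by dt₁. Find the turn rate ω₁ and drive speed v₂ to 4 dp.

heading to target = atan2(0−-2, -5−3) = 2.8966
Δθ = wrap(2.8966 − -2.0944) = -1.2922; ω₁ = Δθ/dt₁ = -0.8615
distance = √((-5−3)² + (0−-2)²) = 8.2462; v₂ = distance/dt₂ = 3.2985

ω₁ = -0.8615, v₂ = 3.2985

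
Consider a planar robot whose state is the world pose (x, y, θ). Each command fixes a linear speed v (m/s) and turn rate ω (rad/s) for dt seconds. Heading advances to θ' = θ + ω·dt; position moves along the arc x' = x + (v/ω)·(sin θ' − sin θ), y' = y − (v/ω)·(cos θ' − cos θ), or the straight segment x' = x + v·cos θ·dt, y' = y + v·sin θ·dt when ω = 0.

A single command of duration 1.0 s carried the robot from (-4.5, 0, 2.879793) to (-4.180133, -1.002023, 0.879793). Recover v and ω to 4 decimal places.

v = -1.2500, ω = -2.0000

Δθ = 0.879793 − 2.879793 = -2.000000
ω = Δθ/dt = -2.000000/1.0 = -2.0000
R = −Δy/(cos θ' − cos θ) = 0.6250
v = R·ω = 0.6250·-2.0000 = -1.2500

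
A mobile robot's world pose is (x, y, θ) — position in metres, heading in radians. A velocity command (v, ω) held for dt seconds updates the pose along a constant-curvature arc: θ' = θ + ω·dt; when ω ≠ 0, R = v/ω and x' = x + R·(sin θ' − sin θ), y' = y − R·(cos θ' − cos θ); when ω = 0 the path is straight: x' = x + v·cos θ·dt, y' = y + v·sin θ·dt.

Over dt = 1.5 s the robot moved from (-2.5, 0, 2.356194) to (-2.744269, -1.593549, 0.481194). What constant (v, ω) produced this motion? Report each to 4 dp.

Δθ = 0.481194 − 2.356194 = -1.875000
ω = Δθ/dt = -1.875000/1.5 = -1.2500
R = −Δy/(cos θ' − cos θ) = 1.0000
v = R·ω = 1.0000·-1.2500 = -1.2500

v = -1.2500, ω = -1.2500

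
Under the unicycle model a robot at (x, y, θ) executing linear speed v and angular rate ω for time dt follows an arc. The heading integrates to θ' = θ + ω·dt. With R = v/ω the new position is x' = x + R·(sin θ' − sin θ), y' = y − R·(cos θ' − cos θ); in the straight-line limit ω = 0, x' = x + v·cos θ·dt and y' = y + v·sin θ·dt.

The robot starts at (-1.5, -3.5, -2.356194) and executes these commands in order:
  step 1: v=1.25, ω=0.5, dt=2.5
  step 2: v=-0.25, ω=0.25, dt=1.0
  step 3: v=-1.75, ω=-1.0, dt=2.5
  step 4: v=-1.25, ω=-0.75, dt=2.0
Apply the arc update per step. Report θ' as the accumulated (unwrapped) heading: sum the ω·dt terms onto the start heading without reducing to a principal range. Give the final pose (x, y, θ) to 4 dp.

(0.8832, -5.1913, -4.8562)

step 1: θ'=-1.1062 (R=2.5000) → pose (-1.9672, -6.3879, -1.1062)
step 2: θ'=-0.8562 (R=-1.0000) → pose (-2.1059, -6.1807, -0.8562)
step 3: θ'=-3.3562 (R=1.7500) → pose (-0.4113, -3.3240, -3.3562)
step 4: θ'=-4.8562 (R=1.6667) → pose (0.8832, -5.1913, -4.8562)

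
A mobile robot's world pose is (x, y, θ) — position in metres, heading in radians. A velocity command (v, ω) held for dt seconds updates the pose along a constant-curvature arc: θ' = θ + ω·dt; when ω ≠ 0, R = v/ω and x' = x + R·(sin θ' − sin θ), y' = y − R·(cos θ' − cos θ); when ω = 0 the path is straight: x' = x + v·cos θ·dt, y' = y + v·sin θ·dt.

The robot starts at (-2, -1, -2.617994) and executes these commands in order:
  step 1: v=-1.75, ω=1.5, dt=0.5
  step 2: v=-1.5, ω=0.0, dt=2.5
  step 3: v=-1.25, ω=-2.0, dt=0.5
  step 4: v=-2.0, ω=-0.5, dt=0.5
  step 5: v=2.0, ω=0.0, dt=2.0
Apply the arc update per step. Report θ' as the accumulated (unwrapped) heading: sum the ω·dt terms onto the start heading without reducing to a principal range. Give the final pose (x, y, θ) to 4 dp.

(-2.9534, 3.7263, -3.1180)

step 1: θ'=-1.8680 (R=-1.1667) → pose (-1.4678, -0.3313, -1.8680)
step 2: θ'=-1.8680 (straight) → pose (-0.3697, 3.2543, -1.8680)
step 3: θ'=-2.8680 (R=0.6250) → pose (0.0591, 3.6730, -2.8680)
step 4: θ'=-3.1180 (R=4.0000) → pose (1.0455, 3.8207, -3.1180)
step 5: θ'=-3.1180 (straight) → pose (-2.9534, 3.7263, -3.1180)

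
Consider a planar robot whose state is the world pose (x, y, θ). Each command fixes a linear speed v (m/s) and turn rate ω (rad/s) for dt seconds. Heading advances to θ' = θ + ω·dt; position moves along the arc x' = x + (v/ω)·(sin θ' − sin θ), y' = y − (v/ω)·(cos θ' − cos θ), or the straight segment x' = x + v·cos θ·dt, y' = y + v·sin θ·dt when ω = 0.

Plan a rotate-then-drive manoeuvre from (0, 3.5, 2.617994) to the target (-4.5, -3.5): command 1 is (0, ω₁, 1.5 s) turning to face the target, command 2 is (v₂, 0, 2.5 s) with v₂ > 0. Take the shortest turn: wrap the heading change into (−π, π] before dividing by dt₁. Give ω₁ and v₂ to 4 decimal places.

heading to target = atan2(-3.5−3.5, -4.5−0) = -2.1421
Δθ = wrap(-2.1421 − 2.6180) = 1.5231; ω₁ = Δθ/dt₁ = 1.0154
distance = √((-4.5−0)² + (-3.5−3.5)²) = 8.3217; v₂ = distance/dt₂ = 3.3287

ω₁ = 1.0154, v₂ = 3.3287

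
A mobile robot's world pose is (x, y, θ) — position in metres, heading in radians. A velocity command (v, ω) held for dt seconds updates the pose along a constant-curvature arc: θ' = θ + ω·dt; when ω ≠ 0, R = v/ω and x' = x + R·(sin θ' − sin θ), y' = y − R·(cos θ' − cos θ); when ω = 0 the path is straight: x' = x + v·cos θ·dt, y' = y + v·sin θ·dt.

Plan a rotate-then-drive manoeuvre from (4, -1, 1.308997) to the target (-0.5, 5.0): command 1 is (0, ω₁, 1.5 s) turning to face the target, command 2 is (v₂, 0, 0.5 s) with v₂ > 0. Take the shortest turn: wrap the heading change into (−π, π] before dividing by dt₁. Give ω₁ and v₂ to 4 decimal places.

heading to target = atan2(5−-1, -0.5−4) = 2.2143
Δθ = wrap(2.2143 − 1.3090) = 0.9053; ω₁ = Δθ/dt₁ = 0.6035
distance = √((-0.5−4)² + (5−-1)²) = 7.5000; v₂ = distance/dt₂ = 15.0000

ω₁ = 0.6035, v₂ = 15.0000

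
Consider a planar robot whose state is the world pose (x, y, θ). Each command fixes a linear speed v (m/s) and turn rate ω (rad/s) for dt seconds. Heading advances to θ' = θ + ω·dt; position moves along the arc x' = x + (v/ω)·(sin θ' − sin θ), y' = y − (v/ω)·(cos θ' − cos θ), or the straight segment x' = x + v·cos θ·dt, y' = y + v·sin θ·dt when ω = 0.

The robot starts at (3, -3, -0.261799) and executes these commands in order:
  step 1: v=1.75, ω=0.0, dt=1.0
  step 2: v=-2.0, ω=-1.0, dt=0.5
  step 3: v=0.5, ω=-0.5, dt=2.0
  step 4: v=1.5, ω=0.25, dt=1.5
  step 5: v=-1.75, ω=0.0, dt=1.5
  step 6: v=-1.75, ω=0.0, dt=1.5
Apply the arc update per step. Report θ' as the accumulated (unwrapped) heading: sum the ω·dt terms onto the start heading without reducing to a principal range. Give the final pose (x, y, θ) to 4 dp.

(3.1508, -0.9572, -1.3868)

step 1: θ'=-0.2618 (straight) → pose (4.6904, -3.4529, -0.2618)
step 2: θ'=-0.7618 (R=2.0000) → pose (3.8276, -2.9683, -0.7618)
step 3: θ'=-1.7618 (R=-1.0000) → pose (4.1191, -3.8817, -1.7618)
step 4: θ'=-1.3868 (R=6.0000) → pose (4.1113, -6.1185, -1.3868)
step 5: θ'=-1.3868 (straight) → pose (3.6310, -3.5378, -1.3868)
step 6: θ'=-1.3868 (straight) → pose (3.1508, -0.9572, -1.3868)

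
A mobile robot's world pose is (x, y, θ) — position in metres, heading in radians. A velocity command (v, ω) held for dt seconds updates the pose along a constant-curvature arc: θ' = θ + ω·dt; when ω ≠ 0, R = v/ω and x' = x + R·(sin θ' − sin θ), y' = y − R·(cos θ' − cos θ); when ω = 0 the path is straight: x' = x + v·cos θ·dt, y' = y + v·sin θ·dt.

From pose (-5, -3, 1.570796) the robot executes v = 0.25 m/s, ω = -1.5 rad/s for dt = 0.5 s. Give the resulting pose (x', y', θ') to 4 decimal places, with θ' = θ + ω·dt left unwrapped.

(-4.9553, -2.8864, 0.8208)

θ' = 1.5708 + -1.5·0.5 = 0.8208
R = v/ω = 0.25/-1.5 = -0.1667
x' = -5 + -0.1667·(sin 0.8208 − sin 1.5708) = -4.9553
y' = -3 − -0.1667·(cos 0.8208 − cos 1.5708) = -2.8864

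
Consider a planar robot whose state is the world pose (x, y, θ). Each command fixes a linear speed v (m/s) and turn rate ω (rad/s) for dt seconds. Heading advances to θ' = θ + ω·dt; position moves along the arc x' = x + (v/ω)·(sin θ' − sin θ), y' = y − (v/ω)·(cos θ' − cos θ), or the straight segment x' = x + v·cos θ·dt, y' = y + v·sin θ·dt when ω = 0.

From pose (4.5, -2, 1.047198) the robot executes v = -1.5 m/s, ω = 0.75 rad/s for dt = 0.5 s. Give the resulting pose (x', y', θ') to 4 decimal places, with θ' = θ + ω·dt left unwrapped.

(4.2541, -2.7039, 1.4222)

θ' = 1.0472 + 0.75·0.5 = 1.4222
R = v/ω = -1.5/0.75 = -2.0000
x' = 4.5 + -2.0000·(sin 1.4222 − sin 1.0472) = 4.2541
y' = -2 − -2.0000·(cos 1.4222 − cos 1.0472) = -2.7039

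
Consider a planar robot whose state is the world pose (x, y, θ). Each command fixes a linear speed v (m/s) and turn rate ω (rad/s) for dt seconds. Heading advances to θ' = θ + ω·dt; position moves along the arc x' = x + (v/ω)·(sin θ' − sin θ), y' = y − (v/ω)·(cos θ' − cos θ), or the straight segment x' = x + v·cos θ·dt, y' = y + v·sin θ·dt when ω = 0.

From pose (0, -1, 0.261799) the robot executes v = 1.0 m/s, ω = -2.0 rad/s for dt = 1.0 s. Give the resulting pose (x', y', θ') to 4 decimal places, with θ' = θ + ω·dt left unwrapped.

θ' = 0.2618 + -2.0·1.0 = -1.7382
R = v/ω = 1.0/-2.0 = -0.5000
x' = 0 + -0.5000·(sin -1.7382 − sin 0.2618) = 0.6224
y' = -1 − -0.5000·(cos -1.7382 − cos 0.2618) = -1.5663

(0.6224, -1.5663, -1.7382)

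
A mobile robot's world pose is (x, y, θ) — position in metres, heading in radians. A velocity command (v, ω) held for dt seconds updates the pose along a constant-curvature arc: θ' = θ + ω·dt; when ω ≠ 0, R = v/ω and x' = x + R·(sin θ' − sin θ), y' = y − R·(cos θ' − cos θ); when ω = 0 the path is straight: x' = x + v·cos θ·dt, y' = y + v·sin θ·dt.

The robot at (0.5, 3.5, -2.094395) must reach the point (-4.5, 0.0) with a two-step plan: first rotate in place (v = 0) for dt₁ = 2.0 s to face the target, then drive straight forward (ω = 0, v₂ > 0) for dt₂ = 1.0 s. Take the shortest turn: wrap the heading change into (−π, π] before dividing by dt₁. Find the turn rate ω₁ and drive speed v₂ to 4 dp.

heading to target = atan2(0−3.5, -4.5−0.5) = -2.5309
Δθ = wrap(-2.5309 − -2.0944) = -0.4365; ω₁ = Δθ/dt₁ = -0.2182
distance = √((-4.5−0.5)² + (0−3.5)²) = 6.1033; v₂ = distance/dt₂ = 6.1033

ω₁ = -0.2182, v₂ = 6.1033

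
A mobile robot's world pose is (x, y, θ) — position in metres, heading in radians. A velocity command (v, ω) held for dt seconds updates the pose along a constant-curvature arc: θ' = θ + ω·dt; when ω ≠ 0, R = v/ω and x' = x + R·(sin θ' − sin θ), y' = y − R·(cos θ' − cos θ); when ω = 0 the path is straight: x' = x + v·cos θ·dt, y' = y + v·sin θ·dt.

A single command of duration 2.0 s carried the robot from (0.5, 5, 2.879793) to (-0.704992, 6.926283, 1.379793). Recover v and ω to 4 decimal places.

Δθ = 1.379793 − 2.879793 = -1.500000
ω = Δθ/dt = -1.500000/2.0 = -0.7500
R = −Δy/(cos θ' − cos θ) = -1.6667
v = R·ω = -1.6667·-0.7500 = 1.2500

v = 1.2500, ω = -0.7500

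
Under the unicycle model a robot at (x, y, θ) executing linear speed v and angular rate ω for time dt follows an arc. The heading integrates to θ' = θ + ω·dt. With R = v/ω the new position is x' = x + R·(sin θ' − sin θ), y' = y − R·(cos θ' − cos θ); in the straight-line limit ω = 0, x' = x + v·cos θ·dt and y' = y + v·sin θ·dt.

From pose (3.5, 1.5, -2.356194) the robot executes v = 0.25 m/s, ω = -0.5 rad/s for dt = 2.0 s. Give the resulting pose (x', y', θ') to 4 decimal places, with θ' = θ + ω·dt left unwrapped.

θ' = -2.3562 + -0.5·2.0 = -3.3562
R = v/ω = 0.25/-0.5 = -0.5000
x' = 3.5 + -0.5000·(sin -3.3562 − sin -2.3562) = 3.0400
y' = 1.5 − -0.5000·(cos -3.3562 − cos -2.3562) = 1.3650

(3.0400, 1.3650, -3.3562)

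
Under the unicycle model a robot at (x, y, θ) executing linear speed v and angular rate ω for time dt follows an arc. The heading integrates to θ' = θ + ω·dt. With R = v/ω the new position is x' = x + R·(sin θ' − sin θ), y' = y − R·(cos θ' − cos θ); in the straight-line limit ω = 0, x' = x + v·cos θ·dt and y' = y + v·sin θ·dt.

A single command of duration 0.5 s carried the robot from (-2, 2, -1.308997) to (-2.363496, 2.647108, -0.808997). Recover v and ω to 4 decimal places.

v = -1.5000, ω = 1.0000

Δθ = -0.808997 − -1.308997 = 0.500000
ω = Δθ/dt = 0.500000/0.5 = 1.0000
R = −Δy/(cos θ' − cos θ) = -1.5000
v = R·ω = -1.5000·1.0000 = -1.5000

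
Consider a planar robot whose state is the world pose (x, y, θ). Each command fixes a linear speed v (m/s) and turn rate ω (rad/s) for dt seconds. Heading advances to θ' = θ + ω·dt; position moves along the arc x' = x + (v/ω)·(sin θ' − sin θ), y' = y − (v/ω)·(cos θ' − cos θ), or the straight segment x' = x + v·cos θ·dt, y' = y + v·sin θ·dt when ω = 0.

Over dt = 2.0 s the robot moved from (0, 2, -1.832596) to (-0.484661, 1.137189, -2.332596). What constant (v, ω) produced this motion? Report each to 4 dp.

Δθ = -2.332596 − -1.832596 = -0.500000
ω = Δθ/dt = -0.500000/2.0 = -0.2500
R = −Δy/(cos θ' − cos θ) = -2.0000
v = R·ω = -2.0000·-0.2500 = 0.5000

v = 0.5000, ω = -0.2500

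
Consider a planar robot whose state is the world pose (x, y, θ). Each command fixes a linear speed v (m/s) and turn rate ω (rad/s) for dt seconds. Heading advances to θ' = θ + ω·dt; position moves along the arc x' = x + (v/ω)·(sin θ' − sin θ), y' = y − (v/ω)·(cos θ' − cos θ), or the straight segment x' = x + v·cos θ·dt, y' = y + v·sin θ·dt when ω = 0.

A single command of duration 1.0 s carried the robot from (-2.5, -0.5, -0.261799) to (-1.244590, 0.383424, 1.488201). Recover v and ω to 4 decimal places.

Δθ = 1.488201 − -0.261799 = 1.750000
ω = Δθ/dt = 1.750000/1.0 = 1.7500
R = Δx/(sin θ' − sin θ) = 1.0000
v = R·ω = 1.0000·1.7500 = 1.7500

v = 1.7500, ω = 1.7500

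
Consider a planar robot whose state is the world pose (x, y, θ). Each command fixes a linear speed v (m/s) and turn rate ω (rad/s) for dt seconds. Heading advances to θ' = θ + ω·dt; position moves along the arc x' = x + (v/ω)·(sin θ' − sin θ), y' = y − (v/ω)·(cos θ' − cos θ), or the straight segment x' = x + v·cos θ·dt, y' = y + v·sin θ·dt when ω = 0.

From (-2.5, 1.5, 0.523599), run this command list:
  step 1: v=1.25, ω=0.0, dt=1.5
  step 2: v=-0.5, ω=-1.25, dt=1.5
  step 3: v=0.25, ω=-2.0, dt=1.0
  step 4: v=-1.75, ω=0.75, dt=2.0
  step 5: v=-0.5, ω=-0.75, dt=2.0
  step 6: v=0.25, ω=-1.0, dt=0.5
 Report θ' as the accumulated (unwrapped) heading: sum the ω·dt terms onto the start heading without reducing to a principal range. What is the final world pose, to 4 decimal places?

(1.7820, 4.7057, -3.8514)

step 1: θ'=0.5236 (straight) → pose (-0.8762, 2.4375, 0.5236)
step 2: θ'=-1.3514 (R=0.4000) → pose (-1.4666, 2.6969, -1.3514)
step 3: θ'=-3.3514 (R=-0.1250) → pose (-1.6147, 2.5474, -3.3514)
step 4: θ'=-1.8514 (R=-2.3333) → pose (1.1134, 4.1834, -1.8514)
step 5: θ'=-3.3514 (R=0.6667) → pose (1.8928, 4.6508, -3.3514)
step 6: θ'=-3.8514 (R=-0.2500) → pose (1.7820, 4.7057, -3.8514)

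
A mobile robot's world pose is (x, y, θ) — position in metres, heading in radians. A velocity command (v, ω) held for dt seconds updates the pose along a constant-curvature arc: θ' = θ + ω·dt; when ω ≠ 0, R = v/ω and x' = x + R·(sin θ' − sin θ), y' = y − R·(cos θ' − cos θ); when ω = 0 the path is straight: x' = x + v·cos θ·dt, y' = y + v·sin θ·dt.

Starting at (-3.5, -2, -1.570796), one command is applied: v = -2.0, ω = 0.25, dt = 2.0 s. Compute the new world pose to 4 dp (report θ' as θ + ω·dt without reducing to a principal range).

(-4.4793, 1.8354, -1.0708)

θ' = -1.5708 + 0.25·2.0 = -1.0708
R = v/ω = -2.0/0.25 = -8.0000
x' = -3.5 + -8.0000·(sin -1.0708 − sin -1.5708) = -4.4793
y' = -2 − -8.0000·(cos -1.0708 − cos -1.5708) = 1.8354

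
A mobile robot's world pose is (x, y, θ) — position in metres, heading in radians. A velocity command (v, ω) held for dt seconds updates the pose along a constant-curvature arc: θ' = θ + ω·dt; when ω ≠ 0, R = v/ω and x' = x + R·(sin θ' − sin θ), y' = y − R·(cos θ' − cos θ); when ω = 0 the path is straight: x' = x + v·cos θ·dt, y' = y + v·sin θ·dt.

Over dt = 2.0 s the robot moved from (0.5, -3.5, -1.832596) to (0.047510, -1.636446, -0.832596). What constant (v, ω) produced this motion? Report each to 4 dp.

Δθ = -0.832596 − -1.832596 = 1.000000
ω = Δθ/dt = 1.000000/2.0 = 0.5000
R = −Δy/(cos θ' − cos θ) = -2.0000
v = R·ω = -2.0000·0.5000 = -1.0000

v = -1.0000, ω = 0.5000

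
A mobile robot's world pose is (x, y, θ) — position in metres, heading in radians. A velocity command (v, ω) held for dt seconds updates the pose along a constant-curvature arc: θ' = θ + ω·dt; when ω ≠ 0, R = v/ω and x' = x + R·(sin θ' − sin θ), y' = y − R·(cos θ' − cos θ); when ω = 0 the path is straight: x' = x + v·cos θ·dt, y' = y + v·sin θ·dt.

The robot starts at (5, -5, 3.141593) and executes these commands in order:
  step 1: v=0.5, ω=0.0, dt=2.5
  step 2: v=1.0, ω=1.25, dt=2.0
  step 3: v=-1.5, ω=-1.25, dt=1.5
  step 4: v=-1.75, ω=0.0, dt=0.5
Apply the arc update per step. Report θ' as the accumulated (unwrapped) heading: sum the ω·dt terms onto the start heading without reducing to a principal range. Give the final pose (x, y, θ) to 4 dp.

step 1: θ'=3.1416 (straight) → pose (3.7500, -5.0000, 3.1416)
step 2: θ'=5.6416 (R=0.8000) → pose (3.2712, -6.4409, 5.6416)
step 3: θ'=3.7666 (R=1.2000) → pose (3.2873, -4.5064, 3.7666)
step 4: θ'=3.7666 (straight) → pose (3.9969, -3.9944, 3.7666)

(3.9969, -3.9944, 3.7666)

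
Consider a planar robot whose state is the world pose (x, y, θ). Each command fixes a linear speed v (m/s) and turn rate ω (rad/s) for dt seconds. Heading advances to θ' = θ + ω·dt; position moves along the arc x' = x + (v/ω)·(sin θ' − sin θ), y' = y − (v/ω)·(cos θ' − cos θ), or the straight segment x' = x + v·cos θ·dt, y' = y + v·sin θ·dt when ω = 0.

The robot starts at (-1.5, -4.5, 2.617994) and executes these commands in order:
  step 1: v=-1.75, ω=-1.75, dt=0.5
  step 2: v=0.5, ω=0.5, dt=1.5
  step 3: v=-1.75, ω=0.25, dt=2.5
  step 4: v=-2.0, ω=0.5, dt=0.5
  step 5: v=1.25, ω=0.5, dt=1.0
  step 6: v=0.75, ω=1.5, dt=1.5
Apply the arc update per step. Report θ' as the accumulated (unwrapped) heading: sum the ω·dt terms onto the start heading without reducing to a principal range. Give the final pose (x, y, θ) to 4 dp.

step 1: θ'=1.7430 (R=1.0000) → pose (-1.0148, -5.1947, 1.7430)
step 2: θ'=2.4930 (R=1.0000) → pose (-1.3959, -4.5691, 2.4930)
step 3: θ'=3.1180 (R=-7.0000) → pose (2.6674, -5.9886, 3.1180)
step 4: θ'=3.3680 (R=-4.0000) → pose (3.6597, -5.8877, 3.3680)
step 5: θ'=3.8680 (R=2.5000) → pose (2.5604, -6.4549, 3.8680)
step 6: θ'=6.1180 (R=0.5000) → pose (2.8103, -7.3219, 6.1180)

(2.8103, -7.3219, 6.1180)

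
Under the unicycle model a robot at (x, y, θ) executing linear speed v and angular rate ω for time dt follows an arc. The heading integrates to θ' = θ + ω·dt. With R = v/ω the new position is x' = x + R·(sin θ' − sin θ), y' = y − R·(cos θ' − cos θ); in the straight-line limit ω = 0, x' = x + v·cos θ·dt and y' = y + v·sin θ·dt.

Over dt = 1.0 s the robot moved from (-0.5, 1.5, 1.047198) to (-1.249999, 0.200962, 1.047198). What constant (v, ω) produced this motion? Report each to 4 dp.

v = -1.5000, ω = 0.0000

Δθ = 1.047198 − 1.047198 = 0.000000
ω = Δθ/dt = 0.000000/1.0 = 0.0000
ω = 0 → v = (Δx·cos θ + Δy·sin θ)/dt = -1.5000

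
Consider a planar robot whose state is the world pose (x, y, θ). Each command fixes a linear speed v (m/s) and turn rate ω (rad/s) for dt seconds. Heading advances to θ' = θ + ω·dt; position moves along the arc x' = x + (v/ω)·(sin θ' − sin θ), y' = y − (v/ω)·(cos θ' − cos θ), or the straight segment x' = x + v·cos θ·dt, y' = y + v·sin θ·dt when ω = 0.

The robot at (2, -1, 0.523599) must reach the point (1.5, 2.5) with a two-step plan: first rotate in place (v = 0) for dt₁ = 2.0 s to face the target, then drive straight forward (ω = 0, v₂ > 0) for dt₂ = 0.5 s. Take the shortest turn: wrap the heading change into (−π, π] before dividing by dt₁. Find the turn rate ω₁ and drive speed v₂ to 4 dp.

heading to target = atan2(2.5−-1, 1.5−2) = 1.7127
Δθ = wrap(1.7127 − 0.5236) = 1.1891; ω₁ = Δθ/dt₁ = 0.5945
distance = √((1.5−2)² + (2.5−-1)²) = 3.5355; v₂ = distance/dt₂ = 7.0711

ω₁ = 0.5945, v₂ = 7.0711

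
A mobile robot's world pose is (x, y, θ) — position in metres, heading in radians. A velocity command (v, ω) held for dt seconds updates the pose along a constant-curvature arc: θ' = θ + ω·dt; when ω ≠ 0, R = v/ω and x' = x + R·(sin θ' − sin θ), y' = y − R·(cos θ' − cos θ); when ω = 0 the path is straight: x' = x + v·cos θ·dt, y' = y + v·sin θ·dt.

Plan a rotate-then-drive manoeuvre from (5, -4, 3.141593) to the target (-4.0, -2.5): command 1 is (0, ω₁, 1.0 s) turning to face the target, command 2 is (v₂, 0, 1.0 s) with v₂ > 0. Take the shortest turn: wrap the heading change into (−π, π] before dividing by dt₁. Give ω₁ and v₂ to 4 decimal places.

heading to target = atan2(-2.5−-4, -4−5) = 2.9764
Δθ = wrap(2.9764 − 3.1416) = -0.1651; ω₁ = Δθ/dt₁ = -0.1651
distance = √((-4−5)² + (-2.5−-4)²) = 9.1241; v₂ = distance/dt₂ = 9.1241

ω₁ = -0.1651, v₂ = 9.1241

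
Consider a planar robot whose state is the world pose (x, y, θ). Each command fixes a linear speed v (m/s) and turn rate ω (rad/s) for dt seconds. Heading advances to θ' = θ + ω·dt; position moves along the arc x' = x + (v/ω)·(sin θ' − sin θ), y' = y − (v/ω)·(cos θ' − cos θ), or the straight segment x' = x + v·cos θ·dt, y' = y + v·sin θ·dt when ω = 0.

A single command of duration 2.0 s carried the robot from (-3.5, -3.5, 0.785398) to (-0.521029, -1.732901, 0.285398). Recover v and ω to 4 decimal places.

Δθ = 0.285398 − 0.785398 = -0.500000
ω = Δθ/dt = -0.500000/2.0 = -0.2500
R = Δx/(sin θ' − sin θ) = -7.0000
v = R·ω = -7.0000·-0.2500 = 1.7500

v = 1.7500, ω = -0.2500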